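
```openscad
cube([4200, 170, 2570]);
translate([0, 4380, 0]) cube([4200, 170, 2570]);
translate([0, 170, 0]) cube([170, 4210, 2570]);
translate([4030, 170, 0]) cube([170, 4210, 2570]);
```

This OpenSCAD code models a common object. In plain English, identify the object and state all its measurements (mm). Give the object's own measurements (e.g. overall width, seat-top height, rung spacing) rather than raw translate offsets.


The wall frame of a small rectangular building: four walls, each 2570 mm tall and 170 mm thick, enclosing a footprint 4200 mm (x) by 4550 mm (y) outside-to-outside, with no floor or roof. The front and back walls (the −y and +y sides) span the full width; the two side walls fit between them.


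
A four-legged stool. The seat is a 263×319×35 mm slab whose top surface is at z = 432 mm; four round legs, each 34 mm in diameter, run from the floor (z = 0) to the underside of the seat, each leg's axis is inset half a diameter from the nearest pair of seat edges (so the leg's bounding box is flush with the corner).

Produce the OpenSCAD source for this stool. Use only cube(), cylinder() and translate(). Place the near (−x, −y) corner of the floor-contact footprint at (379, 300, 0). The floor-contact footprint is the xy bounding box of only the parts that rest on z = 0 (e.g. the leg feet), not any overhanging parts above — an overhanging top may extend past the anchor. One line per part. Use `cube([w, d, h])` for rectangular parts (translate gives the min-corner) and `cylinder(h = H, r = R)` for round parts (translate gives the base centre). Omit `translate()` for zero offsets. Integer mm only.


translate([379, 300, 397]) cube([263, 319, 35]);
translate([396, 317, 0]) cylinder(h = 397, r = 17);
translate([625, 317, 0]) cylinder(h = 397, r = 17);
translate([396, 602, 0]) cylinder(h = 397, r = 17);
translate([625, 602, 0]) cylinder(h = 397, r = 17);


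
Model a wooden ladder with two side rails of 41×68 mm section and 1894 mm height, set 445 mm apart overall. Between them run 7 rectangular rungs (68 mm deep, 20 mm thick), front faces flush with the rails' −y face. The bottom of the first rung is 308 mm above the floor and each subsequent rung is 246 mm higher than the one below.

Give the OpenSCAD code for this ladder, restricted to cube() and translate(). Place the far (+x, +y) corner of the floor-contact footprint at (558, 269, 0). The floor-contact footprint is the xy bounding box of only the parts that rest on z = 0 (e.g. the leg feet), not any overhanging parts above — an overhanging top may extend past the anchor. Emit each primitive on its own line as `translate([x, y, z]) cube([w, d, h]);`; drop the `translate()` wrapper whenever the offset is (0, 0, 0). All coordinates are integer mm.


translate([113, 201, 0]) cube([41, 68, 1894]);
translate([517, 201, 0]) cube([41, 68, 1894]);
translate([154, 201, 308]) cube([363, 68, 20]);
translate([154, 201, 554]) cube([363, 68, 20]);
translate([154, 201, 800]) cube([363, 68, 20]);
translate([154, 201, 1046]) cube([363, 68, 20]);
translate([154, 201, 1292]) cube([363, 68, 20]);
translate([154, 201, 1538]) cube([363, 68, 20]);
translate([154, 201, 1784]) cube([363, 68, 20]);


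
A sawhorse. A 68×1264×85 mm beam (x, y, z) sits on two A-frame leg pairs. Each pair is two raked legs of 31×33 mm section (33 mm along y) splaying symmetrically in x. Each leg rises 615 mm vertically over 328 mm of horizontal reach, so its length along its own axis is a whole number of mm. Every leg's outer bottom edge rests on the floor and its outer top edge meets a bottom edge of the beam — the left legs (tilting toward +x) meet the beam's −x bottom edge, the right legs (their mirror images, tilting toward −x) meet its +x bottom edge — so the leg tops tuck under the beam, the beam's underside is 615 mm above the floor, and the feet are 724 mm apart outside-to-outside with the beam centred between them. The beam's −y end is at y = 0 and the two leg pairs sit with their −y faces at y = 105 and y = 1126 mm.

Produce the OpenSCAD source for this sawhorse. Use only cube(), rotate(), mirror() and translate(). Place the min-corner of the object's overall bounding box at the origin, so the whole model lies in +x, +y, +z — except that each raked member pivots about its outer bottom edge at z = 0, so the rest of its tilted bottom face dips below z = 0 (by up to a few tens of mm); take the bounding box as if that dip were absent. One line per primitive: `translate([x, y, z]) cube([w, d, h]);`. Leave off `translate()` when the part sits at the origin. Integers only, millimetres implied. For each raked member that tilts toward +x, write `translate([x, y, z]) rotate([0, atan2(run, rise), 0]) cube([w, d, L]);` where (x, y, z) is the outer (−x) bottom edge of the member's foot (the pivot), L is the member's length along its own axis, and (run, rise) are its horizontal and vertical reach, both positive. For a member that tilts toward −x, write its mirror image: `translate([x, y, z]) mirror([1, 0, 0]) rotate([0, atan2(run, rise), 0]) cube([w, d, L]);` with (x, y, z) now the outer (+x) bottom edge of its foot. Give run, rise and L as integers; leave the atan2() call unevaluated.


translate([328, 0, 615]) cube([68, 1264, 85]);
translate([0, 105, 0]) rotate([0, atan2(328, 615), 0]) cube([31, 33, 697]);
translate([724, 105, 0]) mirror([1, 0, 0]) rotate([0, atan2(328, 615), 0]) cube([31, 33, 697]);
translate([0, 1126, 0]) rotate([0, atan2(328, 615), 0]) cube([31, 33, 697]);
translate([724, 1126, 0]) mirror([1, 0, 0]) rotate([0, atan2(328, 615), 0]) cube([31, 33, 697]);


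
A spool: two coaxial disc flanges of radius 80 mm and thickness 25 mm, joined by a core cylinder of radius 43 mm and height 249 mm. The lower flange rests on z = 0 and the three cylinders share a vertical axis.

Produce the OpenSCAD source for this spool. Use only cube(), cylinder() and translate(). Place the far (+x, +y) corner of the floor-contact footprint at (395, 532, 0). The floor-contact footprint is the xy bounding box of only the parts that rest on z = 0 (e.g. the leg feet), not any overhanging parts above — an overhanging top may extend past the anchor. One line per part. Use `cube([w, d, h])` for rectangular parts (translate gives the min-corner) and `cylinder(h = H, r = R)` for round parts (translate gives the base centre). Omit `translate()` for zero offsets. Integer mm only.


translate([315, 452, 0]) cylinder(h = 25, r = 80);
translate([315, 452, 25]) cylinder(h = 249, r = 43);
translate([315, 452, 274]) cylinder(h = 25, r = 80);


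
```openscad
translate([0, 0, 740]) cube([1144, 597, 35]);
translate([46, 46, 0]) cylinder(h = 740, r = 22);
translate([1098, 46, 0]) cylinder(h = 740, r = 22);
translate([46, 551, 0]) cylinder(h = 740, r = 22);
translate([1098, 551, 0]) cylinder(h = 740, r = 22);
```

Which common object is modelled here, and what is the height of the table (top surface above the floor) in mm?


A table. The table height is 775 mm.

A 1144×597×35 slab sits at z = 740 on four Ø44 mm round legs — a table. The top surface is at 740 + 35 = 775 mm.


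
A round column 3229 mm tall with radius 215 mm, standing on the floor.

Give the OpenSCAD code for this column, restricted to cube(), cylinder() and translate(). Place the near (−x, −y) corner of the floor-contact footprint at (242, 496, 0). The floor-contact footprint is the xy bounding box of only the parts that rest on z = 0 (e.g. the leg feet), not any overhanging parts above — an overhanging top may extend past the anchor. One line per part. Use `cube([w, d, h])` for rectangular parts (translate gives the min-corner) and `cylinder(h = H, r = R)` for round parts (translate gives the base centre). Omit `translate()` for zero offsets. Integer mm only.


translate([457, 711, 0]) cylinder(h = 3229, r = 215);


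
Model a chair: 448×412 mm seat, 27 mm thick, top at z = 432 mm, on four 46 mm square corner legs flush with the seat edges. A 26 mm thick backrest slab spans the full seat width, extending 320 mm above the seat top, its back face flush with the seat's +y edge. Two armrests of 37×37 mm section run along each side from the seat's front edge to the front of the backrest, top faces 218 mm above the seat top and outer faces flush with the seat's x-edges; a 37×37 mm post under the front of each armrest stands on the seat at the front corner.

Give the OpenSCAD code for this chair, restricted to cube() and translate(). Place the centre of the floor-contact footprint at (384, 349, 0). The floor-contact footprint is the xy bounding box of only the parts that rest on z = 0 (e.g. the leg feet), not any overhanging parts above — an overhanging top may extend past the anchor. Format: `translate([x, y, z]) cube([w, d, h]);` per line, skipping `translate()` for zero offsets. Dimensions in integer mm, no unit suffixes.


// leg_h = 432 - 27 = 405
// arm post h = 218 - 37 = 181
translate([160, 143, 405]) cube([448, 412, 27]);
translate([160, 143, 0]) cube([46, 46, 405]);
translate([562, 143, 0]) cube([46, 46, 405]);
translate([160, 509, 0]) cube([46, 46, 405]);
translate([562, 509, 0]) cube([46, 46, 405]);
translate([160, 529, 432]) cube([448, 26, 320]);
translate([160, 143, 613]) cube([37, 386, 37]);
translate([571, 143, 613]) cube([37, 386, 37]);
translate([160, 143, 432]) cube([37, 37, 181]);
translate([571, 143, 432]) cube([37, 37, 181]);


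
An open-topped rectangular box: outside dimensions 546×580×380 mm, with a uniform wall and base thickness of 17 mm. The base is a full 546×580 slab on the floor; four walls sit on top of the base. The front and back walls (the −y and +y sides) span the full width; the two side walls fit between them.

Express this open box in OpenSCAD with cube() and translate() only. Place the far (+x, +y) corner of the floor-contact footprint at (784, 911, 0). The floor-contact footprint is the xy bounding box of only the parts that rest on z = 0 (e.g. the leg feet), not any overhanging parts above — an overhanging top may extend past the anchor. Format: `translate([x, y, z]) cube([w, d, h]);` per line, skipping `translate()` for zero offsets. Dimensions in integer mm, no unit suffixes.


translate([238, 331, 0]) cube([546, 580, 17]);
translate([238, 331, 17]) cube([546, 17, 363]);
translate([238, 894, 17]) cube([546, 17, 363]);
translate([238, 348, 17]) cube([17, 546, 363]);
translate([767, 348, 17]) cube([17, 546, 363]);


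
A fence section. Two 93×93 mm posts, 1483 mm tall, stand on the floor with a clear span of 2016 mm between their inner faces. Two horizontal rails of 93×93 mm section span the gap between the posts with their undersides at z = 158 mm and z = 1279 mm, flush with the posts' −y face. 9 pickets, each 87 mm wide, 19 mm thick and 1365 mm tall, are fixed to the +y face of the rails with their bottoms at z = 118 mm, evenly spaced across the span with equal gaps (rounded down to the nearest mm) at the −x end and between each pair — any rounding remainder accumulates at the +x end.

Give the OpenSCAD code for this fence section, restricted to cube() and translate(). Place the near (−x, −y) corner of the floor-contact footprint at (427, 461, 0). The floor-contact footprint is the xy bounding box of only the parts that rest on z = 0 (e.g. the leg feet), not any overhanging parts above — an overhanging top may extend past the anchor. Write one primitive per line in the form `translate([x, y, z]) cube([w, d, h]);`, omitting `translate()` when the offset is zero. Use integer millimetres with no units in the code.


translate([427, 461, 0]) cube([93, 93, 1483]);
translate([2536, 461, 0]) cube([93, 93, 1483]);
translate([520, 461, 158]) cube([2016, 93, 93]);
translate([520, 461, 1279]) cube([2016, 93, 93]);
translate([643, 554, 118]) cube([87, 19, 1365]);
translate([853, 554, 118]) cube([87, 19, 1365]);
translate([1063, 554, 118]) cube([87, 19, 1365]);
translate([1273, 554, 118]) cube([87, 19, 1365]);
translate([1483, 554, 118]) cube([87, 19, 1365]);
translate([1693, 554, 118]) cube([87, 19, 1365]);
translate([1903, 554, 118]) cube([87, 19, 1365]);
translate([2113, 554, 118]) cube([87, 19, 1365]);
translate([2323, 554, 118]) cube([87, 19, 1365]);


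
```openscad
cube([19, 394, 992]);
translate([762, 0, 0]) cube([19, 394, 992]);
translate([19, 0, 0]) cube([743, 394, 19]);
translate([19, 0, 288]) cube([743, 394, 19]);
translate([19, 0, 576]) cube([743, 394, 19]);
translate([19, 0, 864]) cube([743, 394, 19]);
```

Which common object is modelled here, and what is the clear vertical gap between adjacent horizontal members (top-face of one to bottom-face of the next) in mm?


A bookshelf. The clear shelf gap is 269 mm.

Two tall side panels with 4 horizontal boards between them — a bookshelf. The first two shelf undersides are at z = 0 and z = 288; with shelf thickness 19, the clear gap is 288 − 0 − 19 = 269 mm.


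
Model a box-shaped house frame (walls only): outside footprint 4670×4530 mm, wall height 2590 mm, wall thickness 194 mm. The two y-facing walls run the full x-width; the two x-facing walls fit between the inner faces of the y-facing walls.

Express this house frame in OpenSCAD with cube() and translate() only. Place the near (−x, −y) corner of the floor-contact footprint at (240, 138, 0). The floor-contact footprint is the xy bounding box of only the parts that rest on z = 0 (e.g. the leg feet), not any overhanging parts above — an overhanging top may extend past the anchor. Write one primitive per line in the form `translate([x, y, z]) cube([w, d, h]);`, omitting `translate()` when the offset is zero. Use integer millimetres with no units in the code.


translate([240, 138, 0]) cube([4670, 194, 2590]);
translate([240, 4474, 0]) cube([4670, 194, 2590]);
translate([240, 332, 0]) cube([194, 4142, 2590]);
translate([4716, 332, 0]) cube([194, 4142, 2590]);


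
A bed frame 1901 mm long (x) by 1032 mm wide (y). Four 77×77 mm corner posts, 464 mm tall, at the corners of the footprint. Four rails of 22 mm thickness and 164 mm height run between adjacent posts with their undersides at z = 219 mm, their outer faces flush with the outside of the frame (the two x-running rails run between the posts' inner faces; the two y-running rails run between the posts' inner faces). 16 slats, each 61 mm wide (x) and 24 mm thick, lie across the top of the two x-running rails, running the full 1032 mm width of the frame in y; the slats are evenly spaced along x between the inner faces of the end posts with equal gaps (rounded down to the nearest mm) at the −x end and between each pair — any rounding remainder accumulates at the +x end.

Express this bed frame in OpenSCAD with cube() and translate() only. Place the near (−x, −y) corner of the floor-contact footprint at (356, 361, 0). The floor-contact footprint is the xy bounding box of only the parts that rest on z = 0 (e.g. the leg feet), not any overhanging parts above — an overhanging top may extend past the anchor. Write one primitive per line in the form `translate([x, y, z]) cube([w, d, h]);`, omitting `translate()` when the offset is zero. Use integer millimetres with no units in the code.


// slat z = rail_z + rail_h = 219 + 164 = 383
// slat gap = ⌊(1747 − 16·61) / 17⌋ = 45
translate([356, 361, 0]) cube([77, 77, 464]);
translate([356, 1316, 0]) cube([77, 77, 464]);
translate([2180, 361, 0]) cube([77, 77, 464]);
translate([2180, 1316, 0]) cube([77, 77, 464]);
translate([433, 361, 219]) cube([1747, 22, 164]);
translate([433, 1371, 219]) cube([1747, 22, 164]);
translate([356, 438, 219]) cube([22, 878, 164]);
translate([2235, 438, 219]) cube([22, 878, 164]);
translate([478, 361, 383]) cube([61, 1032, 24]);
translate([584, 361, 383]) cube([61, 1032, 24]);
translate([690, 361, 383]) cube([61, 1032, 24]);
translate([796, 361, 383]) cube([61, 1032, 24]);
translate([902, 361, 383]) cube([61, 1032, 24]);
translate([1008, 361, 383]) cube([61, 1032, 24]);
translate([1114, 361, 383]) cube([61, 1032, 24]);
translate([1220, 361, 383]) cube([61, 1032, 24]);
translate([1326, 361, 383]) cube([61, 1032, 24]);
translate([1432, 361, 383]) cube([61, 1032, 24]);
translate([1538, 361, 383]) cube([61, 1032, 24]);
translate([1644, 361, 383]) cube([61, 1032, 24]);
translate([1750, 361, 383]) cube([61, 1032, 24]);
translate([1856, 361, 383]) cube([61, 1032, 24]);
translate([1962, 361, 383]) cube([61, 1032, 24]);
translate([2068, 361, 383]) cube([61, 1032, 24]);


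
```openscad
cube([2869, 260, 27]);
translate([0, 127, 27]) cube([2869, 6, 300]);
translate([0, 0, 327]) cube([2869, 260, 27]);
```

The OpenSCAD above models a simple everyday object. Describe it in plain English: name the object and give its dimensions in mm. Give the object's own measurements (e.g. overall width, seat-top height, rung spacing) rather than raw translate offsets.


An I-beam lying along x, 2869 mm long. Overall section height 354 mm. Two flanges 260 mm wide (y) and 27 mm thick, one on the floor and one at the top; a web 6 mm thick runs between them, centred on the flange width.


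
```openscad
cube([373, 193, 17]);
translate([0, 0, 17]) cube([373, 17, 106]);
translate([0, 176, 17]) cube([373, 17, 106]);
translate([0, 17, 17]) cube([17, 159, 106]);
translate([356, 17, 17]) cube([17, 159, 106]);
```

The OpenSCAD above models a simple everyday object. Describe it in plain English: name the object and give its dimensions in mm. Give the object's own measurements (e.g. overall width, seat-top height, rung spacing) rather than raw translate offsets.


An open-topped rectangular box: outside dimensions 373×193×123 mm, with a uniform wall and base thickness of 17 mm. The base is a full 373×193 slab on the floor; four walls sit on top of the base. The front and back walls (the −y and +y sides) span the full width; the two side walls fit between them.


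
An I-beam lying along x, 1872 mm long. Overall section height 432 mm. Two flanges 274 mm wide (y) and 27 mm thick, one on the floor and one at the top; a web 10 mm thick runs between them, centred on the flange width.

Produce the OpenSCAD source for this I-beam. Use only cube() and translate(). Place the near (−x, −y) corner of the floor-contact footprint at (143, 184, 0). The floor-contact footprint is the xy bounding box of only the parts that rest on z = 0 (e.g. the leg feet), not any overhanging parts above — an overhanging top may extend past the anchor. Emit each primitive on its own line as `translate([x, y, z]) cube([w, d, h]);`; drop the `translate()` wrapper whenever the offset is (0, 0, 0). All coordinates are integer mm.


translate([143, 184, 0]) cube([1872, 274, 27]);
translate([143, 316, 27]) cube([1872, 10, 378]);
translate([143, 184, 405]) cube([1872, 274, 27]);


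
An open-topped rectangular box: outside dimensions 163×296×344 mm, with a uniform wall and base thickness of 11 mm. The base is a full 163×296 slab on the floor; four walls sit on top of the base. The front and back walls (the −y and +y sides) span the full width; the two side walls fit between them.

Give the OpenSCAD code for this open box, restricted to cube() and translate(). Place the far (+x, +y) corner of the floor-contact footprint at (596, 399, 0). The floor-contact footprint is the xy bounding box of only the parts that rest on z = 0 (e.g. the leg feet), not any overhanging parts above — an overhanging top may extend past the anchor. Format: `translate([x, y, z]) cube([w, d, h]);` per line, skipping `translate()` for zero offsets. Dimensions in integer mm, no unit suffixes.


translate([433, 103, 0]) cube([163, 296, 11]);
translate([433, 103, 11]) cube([163, 11, 333]);
translate([433, 388, 11]) cube([163, 11, 333]);
translate([433, 114, 11]) cube([11, 274, 333]);
translate([585, 114, 11]) cube([11, 274, 333]);


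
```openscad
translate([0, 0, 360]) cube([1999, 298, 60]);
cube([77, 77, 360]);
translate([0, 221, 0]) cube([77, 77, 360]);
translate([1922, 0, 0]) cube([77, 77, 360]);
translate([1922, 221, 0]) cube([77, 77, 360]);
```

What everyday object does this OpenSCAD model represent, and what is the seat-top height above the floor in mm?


A bench. The seat-top height is 420 mm.

A long slab on four corner posts — a bench. The slab sits at z = 360 with thickness 60, so the top is 360 + 60 = 420 mm.


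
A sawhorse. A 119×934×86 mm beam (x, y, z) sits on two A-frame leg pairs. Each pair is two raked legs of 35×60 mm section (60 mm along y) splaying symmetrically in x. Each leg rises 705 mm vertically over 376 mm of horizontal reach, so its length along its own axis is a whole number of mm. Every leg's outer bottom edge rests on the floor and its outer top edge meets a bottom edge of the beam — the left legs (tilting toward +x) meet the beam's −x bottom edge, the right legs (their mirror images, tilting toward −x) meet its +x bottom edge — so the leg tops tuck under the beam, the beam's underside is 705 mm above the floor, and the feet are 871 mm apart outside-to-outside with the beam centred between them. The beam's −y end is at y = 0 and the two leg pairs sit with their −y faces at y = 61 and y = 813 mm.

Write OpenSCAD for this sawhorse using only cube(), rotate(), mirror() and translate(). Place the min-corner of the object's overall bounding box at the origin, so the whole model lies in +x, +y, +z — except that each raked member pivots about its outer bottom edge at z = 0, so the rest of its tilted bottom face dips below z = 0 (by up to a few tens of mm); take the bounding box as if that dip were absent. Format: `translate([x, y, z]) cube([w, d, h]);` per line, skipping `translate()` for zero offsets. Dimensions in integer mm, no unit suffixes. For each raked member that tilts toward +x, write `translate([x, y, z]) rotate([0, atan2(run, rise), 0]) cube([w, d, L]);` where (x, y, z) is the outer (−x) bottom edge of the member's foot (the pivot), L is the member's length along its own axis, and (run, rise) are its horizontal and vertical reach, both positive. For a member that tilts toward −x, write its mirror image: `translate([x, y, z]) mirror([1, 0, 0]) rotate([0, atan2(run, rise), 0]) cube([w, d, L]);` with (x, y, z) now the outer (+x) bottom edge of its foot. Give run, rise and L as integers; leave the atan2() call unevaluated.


translate([376, 0, 705]) cube([119, 934, 86]);
translate([0, 61, 0]) rotate([0, atan2(376, 705), 0]) cube([35, 60, 799]);
translate([871, 61, 0]) mirror([1, 0, 0]) rotate([0, atan2(376, 705), 0]) cube([35, 60, 799]);
translate([0, 813, 0]) rotate([0, atan2(376, 705), 0]) cube([35, 60, 799]);
translate([871, 813, 0]) mirror([1, 0, 0]) rotate([0, atan2(376, 705), 0]) cube([35, 60, 799]);


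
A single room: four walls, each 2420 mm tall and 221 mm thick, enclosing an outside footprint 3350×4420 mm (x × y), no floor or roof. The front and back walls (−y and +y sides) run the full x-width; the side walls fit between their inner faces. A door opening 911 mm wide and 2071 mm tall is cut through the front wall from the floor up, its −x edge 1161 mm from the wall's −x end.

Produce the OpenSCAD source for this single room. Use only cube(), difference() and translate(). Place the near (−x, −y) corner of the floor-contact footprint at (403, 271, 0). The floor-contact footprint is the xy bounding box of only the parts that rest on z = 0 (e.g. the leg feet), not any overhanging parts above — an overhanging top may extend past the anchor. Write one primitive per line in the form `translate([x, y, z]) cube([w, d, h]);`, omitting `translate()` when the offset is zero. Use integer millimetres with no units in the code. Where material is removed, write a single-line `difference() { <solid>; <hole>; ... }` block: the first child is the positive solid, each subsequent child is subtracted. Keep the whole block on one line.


difference() { translate([403, 271, 0]) cube([3350, 221, 2420]); translate([1564, 271, 0]) cube([911, 221, 2071]); }
translate([403, 4470, 0]) cube([3350, 221, 2420]);
translate([403, 492, 0]) cube([221, 3978, 2420]);
translate([3532, 492, 0]) cube([221, 3978, 2420]);


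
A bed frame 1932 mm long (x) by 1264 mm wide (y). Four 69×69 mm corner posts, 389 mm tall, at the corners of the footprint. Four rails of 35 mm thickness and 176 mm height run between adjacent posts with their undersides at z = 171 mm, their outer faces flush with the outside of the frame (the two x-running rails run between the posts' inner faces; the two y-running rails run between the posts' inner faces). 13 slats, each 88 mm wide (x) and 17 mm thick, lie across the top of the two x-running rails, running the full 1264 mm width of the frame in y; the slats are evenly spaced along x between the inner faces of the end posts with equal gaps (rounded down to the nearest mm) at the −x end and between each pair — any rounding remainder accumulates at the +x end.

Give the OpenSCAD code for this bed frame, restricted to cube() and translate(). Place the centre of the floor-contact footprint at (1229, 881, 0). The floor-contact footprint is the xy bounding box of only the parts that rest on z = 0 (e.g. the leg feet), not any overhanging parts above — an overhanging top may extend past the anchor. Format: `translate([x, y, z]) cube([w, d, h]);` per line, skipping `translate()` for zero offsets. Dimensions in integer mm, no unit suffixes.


// slat z = rail_z + rail_h = 171 + 176 = 347
// slat gap = ⌊(1794 − 13·88) / 14⌋ = 46
translate([263, 249, 0]) cube([69, 69, 389]);
translate([263, 1444, 0]) cube([69, 69, 389]);
translate([2126, 249, 0]) cube([69, 69, 389]);
translate([2126, 1444, 0]) cube([69, 69, 389]);
translate([332, 249, 171]) cube([1794, 35, 176]);
translate([332, 1478, 171]) cube([1794, 35, 176]);
translate([263, 318, 171]) cube([35, 1126, 176]);
translate([2160, 318, 171]) cube([35, 1126, 176]);
translate([378, 249, 347]) cube([88, 1264, 17]);
translate([512, 249, 347]) cube([88, 1264, 17]);
translate([646, 249, 347]) cube([88, 1264, 17]);
translate([780, 249, 347]) cube([88, 1264, 17]);
translate([914, 249, 347]) cube([88, 1264, 17]);
translate([1048, 249, 347]) cube([88, 1264, 17]);
translate([1182, 249, 347]) cube([88, 1264, 17]);
translate([1316, 249, 347]) cube([88, 1264, 17]);
translate([1450, 249, 347]) cube([88, 1264, 17]);
translate([1584, 249, 347]) cube([88, 1264, 17]);
translate([1718, 249, 347]) cube([88, 1264, 17]);
translate([1852, 249, 347]) cube([88, 1264, 17]);
translate([1986, 249, 347]) cube([88, 1264, 17]);


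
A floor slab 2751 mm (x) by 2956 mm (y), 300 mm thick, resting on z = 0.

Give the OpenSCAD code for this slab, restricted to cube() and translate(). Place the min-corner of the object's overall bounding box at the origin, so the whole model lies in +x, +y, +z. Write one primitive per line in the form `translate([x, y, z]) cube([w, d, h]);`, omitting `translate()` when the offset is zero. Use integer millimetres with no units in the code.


cube([2751, 2956, 300]);


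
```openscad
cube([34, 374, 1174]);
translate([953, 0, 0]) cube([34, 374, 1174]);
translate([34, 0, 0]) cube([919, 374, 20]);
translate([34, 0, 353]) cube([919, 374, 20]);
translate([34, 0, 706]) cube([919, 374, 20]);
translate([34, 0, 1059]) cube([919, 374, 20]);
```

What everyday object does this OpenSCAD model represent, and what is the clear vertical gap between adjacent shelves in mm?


A bookshelf. The clear shelf gap is 333 mm.

Two tall side panels with 4 horizontal boards between them — a bookshelf. The first two shelf undersides are at z = 0 and z = 353; with shelf thickness 20, the clear gap is 353 − 0 − 20 = 333 mm.


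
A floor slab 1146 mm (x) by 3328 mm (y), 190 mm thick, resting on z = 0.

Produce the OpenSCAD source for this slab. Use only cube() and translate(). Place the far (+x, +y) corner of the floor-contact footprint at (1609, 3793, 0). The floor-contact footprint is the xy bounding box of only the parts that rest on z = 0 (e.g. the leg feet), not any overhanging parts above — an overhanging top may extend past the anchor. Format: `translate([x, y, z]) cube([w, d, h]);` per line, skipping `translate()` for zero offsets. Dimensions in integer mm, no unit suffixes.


translate([463, 465, 0]) cube([1146, 3328, 190]);


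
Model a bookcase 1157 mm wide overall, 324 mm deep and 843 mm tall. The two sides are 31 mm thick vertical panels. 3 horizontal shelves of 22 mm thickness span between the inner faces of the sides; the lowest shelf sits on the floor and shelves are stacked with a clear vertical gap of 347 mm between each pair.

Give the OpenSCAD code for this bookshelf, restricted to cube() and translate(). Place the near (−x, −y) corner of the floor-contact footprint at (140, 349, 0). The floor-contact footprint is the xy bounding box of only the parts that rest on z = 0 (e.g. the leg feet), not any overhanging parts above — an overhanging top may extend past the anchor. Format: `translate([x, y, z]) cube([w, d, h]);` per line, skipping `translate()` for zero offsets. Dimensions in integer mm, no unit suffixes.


translate([140, 349, 0]) cube([31, 324, 843]);
translate([1266, 349, 0]) cube([31, 324, 843]);
translate([171, 349, 0]) cube([1095, 324, 22]);
translate([171, 349, 369]) cube([1095, 324, 22]);
translate([171, 349, 738]) cube([1095, 324, 22]);


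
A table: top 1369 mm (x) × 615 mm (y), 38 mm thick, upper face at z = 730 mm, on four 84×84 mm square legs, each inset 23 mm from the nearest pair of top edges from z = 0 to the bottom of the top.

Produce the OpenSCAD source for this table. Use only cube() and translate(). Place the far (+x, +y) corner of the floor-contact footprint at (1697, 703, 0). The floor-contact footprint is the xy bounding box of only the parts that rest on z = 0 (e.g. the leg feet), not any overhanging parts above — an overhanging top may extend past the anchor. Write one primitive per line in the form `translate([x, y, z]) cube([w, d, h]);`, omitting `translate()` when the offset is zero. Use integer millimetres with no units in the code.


translate([351, 111, 692]) cube([1369, 615, 38]);
translate([374, 134, 0]) cube([84, 84, 692]);
translate([1613, 134, 0]) cube([84, 84, 692]);
translate([374, 619, 0]) cube([84, 84, 692]);
translate([1613, 619, 0]) cube([84, 84, 692]);


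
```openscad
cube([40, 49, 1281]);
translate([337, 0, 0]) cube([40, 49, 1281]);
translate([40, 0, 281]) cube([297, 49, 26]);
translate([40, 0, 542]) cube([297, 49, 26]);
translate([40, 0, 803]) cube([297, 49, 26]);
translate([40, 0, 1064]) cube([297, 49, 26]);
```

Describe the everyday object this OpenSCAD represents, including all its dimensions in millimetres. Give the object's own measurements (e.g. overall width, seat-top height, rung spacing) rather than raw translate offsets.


A straight ladder. Two 40×49 mm vertical rails, 1281 mm tall, stand 377 mm apart (outside-to-outside) with their front faces coplanar on the −y side. 4 rungs, each 49 mm deep and 26 mm tall, span between the inner faces of the rails, front faces flush with the rails. The lowest rung's underside is at z = 281 mm and rungs are spaced 261 mm apart (underside to underside).


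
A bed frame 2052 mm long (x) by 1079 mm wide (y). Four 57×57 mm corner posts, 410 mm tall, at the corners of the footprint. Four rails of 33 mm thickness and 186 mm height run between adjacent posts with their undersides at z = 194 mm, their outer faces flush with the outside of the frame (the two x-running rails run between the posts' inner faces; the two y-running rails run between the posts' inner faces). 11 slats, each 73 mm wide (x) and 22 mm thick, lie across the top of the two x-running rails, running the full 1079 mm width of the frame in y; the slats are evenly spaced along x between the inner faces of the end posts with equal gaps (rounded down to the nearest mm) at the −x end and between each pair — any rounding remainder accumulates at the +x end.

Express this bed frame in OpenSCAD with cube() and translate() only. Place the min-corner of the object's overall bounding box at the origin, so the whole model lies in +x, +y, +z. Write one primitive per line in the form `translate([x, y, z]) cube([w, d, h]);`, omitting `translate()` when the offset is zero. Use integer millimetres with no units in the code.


cube([57, 57, 410]);
translate([0, 1022, 0]) cube([57, 57, 410]);
translate([1995, 0, 0]) cube([57, 57, 410]);
translate([1995, 1022, 0]) cube([57, 57, 410]);
translate([57, 0, 194]) cube([1938, 33, 186]);
translate([57, 1046, 194]) cube([1938, 33, 186]);
translate([0, 57, 194]) cube([33, 965, 186]);
translate([2019, 57, 194]) cube([33, 965, 186]);
translate([151, 0, 380]) cube([73, 1079, 22]);
translate([318, 0, 380]) cube([73, 1079, 22]);
translate([485, 0, 380]) cube([73, 1079, 22]);
translate([652, 0, 380]) cube([73, 1079, 22]);
translate([819, 0, 380]) cube([73, 1079, 22]);
translate([986, 0, 380]) cube([73, 1079, 22]);
translate([1153, 0, 380]) cube([73, 1079, 22]);
translate([1320, 0, 380]) cube([73, 1079, 22]);
translate([1487, 0, 380]) cube([73, 1079, 22]);
translate([1654, 0, 380]) cube([73, 1079, 22]);
translate([1821, 0, 380]) cube([73, 1079, 22]);


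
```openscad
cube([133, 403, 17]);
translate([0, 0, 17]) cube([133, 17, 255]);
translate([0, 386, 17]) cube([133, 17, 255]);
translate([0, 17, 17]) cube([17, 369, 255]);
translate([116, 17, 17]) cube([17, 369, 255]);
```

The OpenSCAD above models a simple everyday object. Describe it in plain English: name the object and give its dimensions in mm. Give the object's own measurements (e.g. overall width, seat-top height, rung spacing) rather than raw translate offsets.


An open-topped rectangular box: outside dimensions 133×403×272 mm, with a uniform wall and base thickness of 17 mm. The base is a full 133×403 slab on the floor; four walls sit on top of the base. The front and back walls (the −y and +y sides) span the full width; the two side walls fit between them.


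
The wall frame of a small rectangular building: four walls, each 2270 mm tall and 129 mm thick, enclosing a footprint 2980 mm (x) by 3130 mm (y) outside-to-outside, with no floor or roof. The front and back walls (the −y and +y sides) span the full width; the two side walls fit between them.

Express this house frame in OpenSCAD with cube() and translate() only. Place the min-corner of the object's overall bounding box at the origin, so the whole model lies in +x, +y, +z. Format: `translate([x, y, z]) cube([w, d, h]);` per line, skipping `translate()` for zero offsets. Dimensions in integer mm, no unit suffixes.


cube([2980, 129, 2270]);
translate([0, 3001, 0]) cube([2980, 129, 2270]);
translate([0, 129, 0]) cube([129, 2872, 2270]);
translate([2851, 129, 0]) cube([129, 2872, 2270]);


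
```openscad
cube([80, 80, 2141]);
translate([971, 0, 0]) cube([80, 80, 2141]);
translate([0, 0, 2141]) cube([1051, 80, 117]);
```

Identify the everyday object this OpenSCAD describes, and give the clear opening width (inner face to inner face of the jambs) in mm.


A door frame. The clear opening width is 891 mm.

Two 2141 mm tall posts with a header on top — a door frame. The left jamb is 80 mm wide at x = 0; the right jamb starts at x = 971. The clear opening is 971 − 80 = 891 mm.


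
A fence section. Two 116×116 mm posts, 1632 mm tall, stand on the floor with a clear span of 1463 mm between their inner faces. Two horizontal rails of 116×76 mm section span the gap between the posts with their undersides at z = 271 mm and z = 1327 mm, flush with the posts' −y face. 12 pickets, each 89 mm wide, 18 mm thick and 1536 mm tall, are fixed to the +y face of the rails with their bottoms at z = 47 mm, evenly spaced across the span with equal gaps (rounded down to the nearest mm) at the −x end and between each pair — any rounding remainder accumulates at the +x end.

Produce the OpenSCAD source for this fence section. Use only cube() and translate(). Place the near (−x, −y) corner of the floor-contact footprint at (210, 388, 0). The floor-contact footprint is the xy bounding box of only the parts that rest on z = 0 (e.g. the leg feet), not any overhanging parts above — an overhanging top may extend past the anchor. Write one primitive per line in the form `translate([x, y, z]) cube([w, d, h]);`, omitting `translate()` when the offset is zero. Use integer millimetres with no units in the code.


translate([210, 388, 0]) cube([116, 116, 1632]);
translate([1789, 388, 0]) cube([116, 116, 1632]);
translate([326, 388, 271]) cube([1463, 116, 76]);
translate([326, 388, 1327]) cube([1463, 116, 76]);
translate([356, 504, 47]) cube([89, 18, 1536]);
translate([475, 504, 47]) cube([89, 18, 1536]);
translate([594, 504, 47]) cube([89, 18, 1536]);
translate([713, 504, 47]) cube([89, 18, 1536]);
translate([832, 504, 47]) cube([89, 18, 1536]);
translate([951, 504, 47]) cube([89, 18, 1536]);
translate([1070, 504, 47]) cube([89, 18, 1536]);
translate([1189, 504, 47]) cube([89, 18, 1536]);
translate([1308, 504, 47]) cube([89, 18, 1536]);
translate([1427, 504, 47]) cube([89, 18, 1536]);
translate([1546, 504, 47]) cube([89, 18, 1536]);
translate([1665, 504, 47]) cube([89, 18, 1536]);


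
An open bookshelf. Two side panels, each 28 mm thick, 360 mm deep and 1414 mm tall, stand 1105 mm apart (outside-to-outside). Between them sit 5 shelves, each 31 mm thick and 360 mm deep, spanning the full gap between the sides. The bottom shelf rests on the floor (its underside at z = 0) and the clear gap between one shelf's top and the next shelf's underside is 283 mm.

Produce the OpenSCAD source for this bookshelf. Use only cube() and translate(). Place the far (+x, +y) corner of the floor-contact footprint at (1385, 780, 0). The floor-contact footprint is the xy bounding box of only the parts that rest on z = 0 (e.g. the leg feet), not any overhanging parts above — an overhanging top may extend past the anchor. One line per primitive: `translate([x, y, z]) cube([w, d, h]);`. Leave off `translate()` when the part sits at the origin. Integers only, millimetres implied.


translate([280, 420, 0]) cube([28, 360, 1414]);
translate([1357, 420, 0]) cube([28, 360, 1414]);
translate([308, 420, 0]) cube([1049, 360, 31]);
translate([308, 420, 314]) cube([1049, 360, 31]);
translate([308, 420, 628]) cube([1049, 360, 31]);
translate([308, 420, 942]) cube([1049, 360, 31]);
translate([308, 420, 1256]) cube([1049, 360, 31]);


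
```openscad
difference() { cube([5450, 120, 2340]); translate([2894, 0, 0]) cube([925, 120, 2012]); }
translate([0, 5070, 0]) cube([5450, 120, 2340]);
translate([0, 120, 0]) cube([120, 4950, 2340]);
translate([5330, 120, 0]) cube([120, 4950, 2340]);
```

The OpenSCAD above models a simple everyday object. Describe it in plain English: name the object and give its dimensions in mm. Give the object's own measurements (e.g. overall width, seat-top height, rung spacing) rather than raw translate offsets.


A single room: four walls, each 2340 mm tall and 120 mm thick, enclosing an outside footprint 5450×5190 mm (x × y), no floor or roof. The front and back walls (−y and +y sides) run the full x-width; the side walls fit between their inner faces. A door opening 925 mm wide and 2012 mm tall is cut through the front wall from the floor up, its −x edge 2894 mm from the wall's −x end.


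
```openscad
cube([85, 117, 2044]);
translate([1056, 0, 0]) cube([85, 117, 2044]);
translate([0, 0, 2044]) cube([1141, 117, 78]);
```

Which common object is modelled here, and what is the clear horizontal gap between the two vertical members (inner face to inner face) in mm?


A door frame. The clear opening width is 971 mm.

Two 2044 mm tall posts with a header on top — a door frame. The left jamb is 85 mm wide at x = 0; the right jamb starts at x = 1056. The clear opening is 1056 − 85 = 971 mm.


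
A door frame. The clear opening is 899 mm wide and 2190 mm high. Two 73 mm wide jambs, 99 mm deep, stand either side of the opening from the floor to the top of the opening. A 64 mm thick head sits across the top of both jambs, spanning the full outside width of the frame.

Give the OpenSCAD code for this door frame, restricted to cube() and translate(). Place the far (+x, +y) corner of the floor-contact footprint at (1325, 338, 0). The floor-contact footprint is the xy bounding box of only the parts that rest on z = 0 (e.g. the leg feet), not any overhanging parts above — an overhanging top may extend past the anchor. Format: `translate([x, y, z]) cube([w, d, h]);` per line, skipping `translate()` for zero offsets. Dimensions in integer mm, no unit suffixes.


translate([280, 239, 0]) cube([73, 99, 2190]);
translate([1252, 239, 0]) cube([73, 99, 2190]);
translate([280, 239, 2190]) cube([1045, 99, 64]);
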